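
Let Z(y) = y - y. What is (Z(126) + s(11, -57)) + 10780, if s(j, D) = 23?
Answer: 10803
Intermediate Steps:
Z(y) = 0
(Z(126) + s(11, -57)) + 10780 = (0 + 23) + 10780 = 23 + 10780 = 10803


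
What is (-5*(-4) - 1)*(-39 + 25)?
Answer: -266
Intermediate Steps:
(-5*(-4) - 1)*(-39 + 25) = (20 - 1)*(-14) = 19*(-14) = -266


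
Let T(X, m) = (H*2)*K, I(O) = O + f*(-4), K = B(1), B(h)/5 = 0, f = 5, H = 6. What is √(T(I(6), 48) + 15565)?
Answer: √15565 ≈ 124.76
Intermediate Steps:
B(h) = 0 (B(h) = 5*0 = 0)
K = 0
I(O) = -20 + O (I(O) = O + 5*(-4) = O - 20 = -20 + O)
T(X, m) = 0 (T(X, m) = (6*2)*0 = 12*0 = 0)
√(T(I(6), 48) + 15565) = √(0 + 15565) = √15565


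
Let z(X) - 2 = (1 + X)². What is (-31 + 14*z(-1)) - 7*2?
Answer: -17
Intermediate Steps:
z(X) = 2 + (1 + X)²
(-31 + 14*z(-1)) - 7*2 = (-31 + 14*(2 + (1 - 1)²)) - 7*2 = (-31 + 14*(2 + 0²)) - 14 = (-31 + 14*(2 + 0)) - 14 = (-31 + 14*2) - 14 = (-31 + 28) - 14 = -3 - 14 = -17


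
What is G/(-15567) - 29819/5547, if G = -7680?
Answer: -140530471/28783383 ≈ -4.8823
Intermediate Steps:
G/(-15567) - 29819/5547 = -7680/(-15567) - 29819/5547 = -7680*(-1/15567) - 29819*1/5547 = 2560/5189 - 29819/5547 = -140530471/28783383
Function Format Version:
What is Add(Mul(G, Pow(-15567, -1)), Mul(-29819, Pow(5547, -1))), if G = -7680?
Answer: Rational(-140530471, 28783383) ≈ -4.8823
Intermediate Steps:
Add(Mul(G, Pow(-15567, -1)), Mul(-29819, Pow(5547, -1))) = Add(Mul(-7680, Pow(-15567, -1)), Mul(-29819, Pow(5547, -1))) = Add(Mul(-7680, Rational(-1, 15567)), Mul(-29819, Rational(1, 5547))) = Add(Rational(2560, 5189), Rational(-29819, 5547)) = Rational(-140530471, 28783383)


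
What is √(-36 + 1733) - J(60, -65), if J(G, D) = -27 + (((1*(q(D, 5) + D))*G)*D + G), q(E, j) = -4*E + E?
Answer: 506967 + √1697 ≈ 5.0701e+5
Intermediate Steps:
q(E, j) = -3*E
J(G, D) = -27 + G - 2*G*D² (J(G, D) = -27 + (((1*(-3*D + D))*G)*D + G) = -27 + (((1*(-2*D))*G)*D + G) = -27 + (((-2*D)*G)*D + G) = -27 + ((-2*D*G)*D + G) = -27 + (-2*G*D² + G) = -27 + (G - 2*G*D²) = -27 + G - 2*G*D²)
√(-36 + 1733) - J(60, -65) = √(-36 + 1733) - (-27 + 60 - 2*60*(-65)²) = √1697 - (-27 + 60 - 2*60*4225) = √1697 - (-27 + 60 - 507000) = √1697 - 1*(-506967) = √1697 + 506967 = 506967 + √1697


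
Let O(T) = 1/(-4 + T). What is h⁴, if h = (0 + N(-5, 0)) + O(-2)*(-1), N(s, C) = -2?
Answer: 14641/1296 ≈ 11.297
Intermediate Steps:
h = -11/6 (h = (0 - 2) - 1/(-4 - 2) = -2 - 1/(-6) = -2 - ⅙*(-1) = -2 + ⅙ = -11/6 ≈ -1.8333)
h⁴ = (-11/6)⁴ = 14641/1296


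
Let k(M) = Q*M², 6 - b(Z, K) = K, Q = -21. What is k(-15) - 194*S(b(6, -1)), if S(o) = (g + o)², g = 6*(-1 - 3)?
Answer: -60791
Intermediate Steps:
g = -24 (g = 6*(-4) = -24)
b(Z, K) = 6 - K
S(o) = (-24 + o)²
k(M) = -21*M²
k(-15) - 194*S(b(6, -1)) = -21*(-15)² - 194*(-24 + (6 - 1*(-1)))² = -21*225 - 194*(-24 + (6 + 1))² = -4725 - 194*(-24 + 7)² = -4725 - 194*(-17)² = -4725 - 194*289 = -4725 - 56066 = -60791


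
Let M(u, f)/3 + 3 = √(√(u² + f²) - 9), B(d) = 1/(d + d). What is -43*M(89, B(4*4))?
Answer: 387 - 129*√(-576 + 2*√8111105)/8 ≈ -766.81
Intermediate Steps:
B(d) = 1/(2*d)
M(u, f) = -9 + 3*√(-9 + √(f² + u²)) (M(u, f) = -9 + 3*√(√(u² + f²) - 9) = -9 + 3*√(√(f² + u²) - 9) = -9 + 3*√(-9 + √(f² + u²)))
-43*M(89, B(4*4)) = -43*(-9 + 3*√(-9 + √((1/(2*((4*4))))² + 89²))) = -43*(-9 + 3*√(-9 + √(((½)/16)² + 7921))) = -43*(-9 + 3*√(-9 + √(((½)*(1/16))² + 7921))) = -43*(-9 + 3*√(-9 + √((1/32)² + 7921))) = -43*(-9 + 3*√(-9 + √(1/1024 + 7921))) = -43*(-9 + 3*√(-9 + √(8111105/1024))) = -43*(-9 + 3*√(-9 + √8111105/32)) = 387 - 129*√(-9 + √8111105/32)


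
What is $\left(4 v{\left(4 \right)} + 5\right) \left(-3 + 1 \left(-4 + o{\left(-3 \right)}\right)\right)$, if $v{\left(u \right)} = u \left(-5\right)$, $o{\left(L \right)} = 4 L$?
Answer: $1425$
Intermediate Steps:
$v{\left(u \right)} = - 5 u$
$\left(4 v{\left(4 \right)} + 5\right) \left(-3 + 1 \left(-4 + o{\left(-3 \right)}\right)\right) = \left(4 \left(\left(-5\right) 4\right) + 5\right) \left(-3 + 1 \left(-4 + 4 \left(-3\right)\right)\right) = \left(4 \left(-20\right) + 5\right) \left(-3 + 1 \left(-4 - 12\right)\right) = \left(-80 + 5\right) \left(-3 + 1 \left(-16\right)\right) = - 75 \left(-3 - 16\right) = \left(-75\right) \left(-19\right) = 1425$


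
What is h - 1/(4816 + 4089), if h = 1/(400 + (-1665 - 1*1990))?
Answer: -2432/5797155 ≈ -0.00041952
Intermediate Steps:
h = -1/3255 (h = 1/(400 + (-1665 - 1990)) = 1/(400 - 3655) = 1/(-3255) = -1/3255 ≈ -0.00030722)
h - 1/(4816 + 4089) = -1/3255 - 1/(4816 + 4089) = -1/3255 - 1/8905 = -2432/5797155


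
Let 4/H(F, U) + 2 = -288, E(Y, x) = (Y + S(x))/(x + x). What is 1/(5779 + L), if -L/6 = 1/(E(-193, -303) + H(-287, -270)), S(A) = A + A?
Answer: 114643/661994677 ≈ 0.00017318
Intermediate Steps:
S(A) = 2*A
E(Y, x) = (Y + 2*x)/(2*x) (E(Y, x) = (Y + 2*x)/(x + x) = (Y + 2*x)/((2*x)) = (Y + 2*x)*(1/(2*x)) = (Y + 2*x)/(2*x))
H(F, U) = -2/145 (H(F, U) = 4/(-2 - 288) = 4/(-290) = 4*(-1/290) = -2/145)
L = -527220/114643 (L = -6/((-303 + (½)*(-193))/(-303) - 2/145) = -6/(-(-303 - 193/2)/303 - 2/145) = -6/(-1/303*(-799/2) - 2/145) = -6/(799/606 - 2/145) = -6/114643/87870 = -6*87870/114643 = -527220/114643 ≈ -4.5988)
1/(5779 + L) = 1/(5779 - 527220/114643) = 1/(661994677/114643) = 114643/661994677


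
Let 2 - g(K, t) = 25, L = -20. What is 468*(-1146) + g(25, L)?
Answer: -536351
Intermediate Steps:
g(K, t) = -23 (g(K, t) = 2 - 1*25 = 2 - 25 = -23)
468*(-1146) + g(25, L) = 468*(-1146) - 23 = -536328 - 23 = -536351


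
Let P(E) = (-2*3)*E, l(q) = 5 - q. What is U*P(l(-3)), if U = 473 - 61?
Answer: -19776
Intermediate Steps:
U = 412
P(E) = -6*E
U*P(l(-3)) = 412*(-6*(5 - 1*(-3))) = 412*(-6*(5 + 3)) = 412*(-6*8) = 412*(-48) = -19776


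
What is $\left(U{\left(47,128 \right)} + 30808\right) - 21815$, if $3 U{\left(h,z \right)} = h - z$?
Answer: $8966$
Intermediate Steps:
$U{\left(h,z \right)} = - \frac{z}{3} + \frac{h}{3}$ ($U{\left(h,z \right)} = \frac{h - z}{3} = - \frac{z}{3} + \frac{h}{3}$)
$\left(U{\left(47,128 \right)} + 30808\right) - 21815 = \left(\left(\left(- \frac{1}{3}\right) 128 + \frac{1}{3} \cdot 47\right) + 30808\right) - 21815 = \left(\left(- \frac{128}{3} + \frac{47}{3}\right) + 30808\right) - 21815 = \left(-27 + 30808\right) - 21815 = 30781 - 21815 = 8966$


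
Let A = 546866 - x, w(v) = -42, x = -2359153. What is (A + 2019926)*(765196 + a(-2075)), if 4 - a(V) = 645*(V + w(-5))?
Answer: 10495538603425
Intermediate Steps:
A = 2906019 (A = 546866 - 1*(-2359153) = 546866 + 2359153 = 2906019)
a(V) = 27094 - 645*V (a(V) = 4 - 645*(V - 42) = 4 - 645*(-42 + V) = 4 - (-27090 + 645*V) = 4 + (27090 - 645*V) = 27094 - 645*V)
(A + 2019926)*(765196 + a(-2075)) = (2906019 + 2019926)*(765196 + (27094 - 645*(-2075))) = 4925945*(765196 + (27094 + 1338375)) = 4925945*(765196 + 1365469) = 4925945*2130665 = 10495538603425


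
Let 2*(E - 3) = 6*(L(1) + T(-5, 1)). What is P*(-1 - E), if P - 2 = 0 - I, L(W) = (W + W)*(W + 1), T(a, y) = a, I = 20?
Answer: 18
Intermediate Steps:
L(W) = 2*W*(1 + W) (L(W) = (2*W)*(1 + W) = 2*W*(1 + W))
P = -18 (P = 2 + (0 - 1*20) = 2 + (0 - 20) = 2 - 20 = -18)
E = 0 (E = 3 + (6*(2*1*(1 + 1) - 5))/2 = 3 + (6*(2*1*2 - 5))/2 = 3 + (6*(4 - 5))/2 = 3 + (6*(-1))/2 = 3 + (1/2)*(-6) = 3 - 3 = 0)
P*(-1 - E) = -18*(-1 - 1*0) = -18*(-1 + 0) = -18*(-1) = 18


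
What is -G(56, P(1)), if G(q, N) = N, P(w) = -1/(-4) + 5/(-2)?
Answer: 9/4 ≈ 2.2500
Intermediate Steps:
P(w) = -9/4 (P(w) = -1*(-¼) + 5*(-½) = ¼ - 5/2 = -9/4)
-G(56, P(1)) = -1*(-9/4) = 9/4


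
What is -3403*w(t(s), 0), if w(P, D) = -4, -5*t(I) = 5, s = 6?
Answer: 13612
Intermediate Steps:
t(I) = -1 (t(I) = -⅕*5 = -1)
-3403*w(t(s), 0) = -3403*(-4) = 13612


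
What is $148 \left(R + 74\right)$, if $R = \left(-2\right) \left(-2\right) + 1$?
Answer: $11692$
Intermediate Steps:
$R = 5$ ($R = 4 + 1 = 5$)
$148 \left(R + 74\right) = 148 \left(5 + 74\right) = 148 \cdot 79 = 11692$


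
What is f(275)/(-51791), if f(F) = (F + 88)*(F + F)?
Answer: -199650/51791 ≈ -3.8549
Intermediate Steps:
f(F) = 2*F*(88 + F) (f(F) = (88 + F)*(2*F) = 2*F*(88 + F))
f(275)/(-51791) = (2*275*(88 + 275))/(-51791) = (2*275*363)*(-1/51791) = 199650*(-1/51791) = -199650/51791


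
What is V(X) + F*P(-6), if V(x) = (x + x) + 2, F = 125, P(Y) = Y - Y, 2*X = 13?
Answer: 15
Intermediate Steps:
X = 13/2 (X = (½)*13 = 13/2 ≈ 6.5000)
P(Y) = 0
V(x) = 2 + 2*x (V(x) = 2*x + 2 = 2 + 2*x)
V(X) + F*P(-6) = (2 + 2*(13/2)) + 125*0 = (2 + 13) + 0 = 15 + 0 = 15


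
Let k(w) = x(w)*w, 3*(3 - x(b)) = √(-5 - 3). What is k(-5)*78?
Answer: -1170 + 260*I*√2 ≈ -1170.0 + 367.7*I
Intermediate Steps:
x(b) = 3 - 2*I*√2/3 (x(b) = 3 - √(-5 - 3)/3 = 3 - 2*I*√2/3)
k(w) = w*(3 - 2*I*√2/3) (k(w) = (3 - 2*I*√2/3)*w = w*(3 - 2*I*√2/3))
k(-5)*78 = ((⅓)*(-5)*(9 - 2*I*√2))*78 = (-15 + 10*I*√2/3)*78 = -1170 + 260*I*√2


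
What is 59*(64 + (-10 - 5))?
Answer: 2891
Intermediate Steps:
59*(64 + (-10 - 5)) = 59*(64 - 15) = 59*49 = 2891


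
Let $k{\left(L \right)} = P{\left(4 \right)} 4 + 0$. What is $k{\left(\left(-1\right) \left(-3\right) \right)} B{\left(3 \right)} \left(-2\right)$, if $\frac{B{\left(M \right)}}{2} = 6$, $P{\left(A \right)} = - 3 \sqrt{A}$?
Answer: $576$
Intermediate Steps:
$B{\left(M \right)} = 12$ ($B{\left(M \right)} = 2 \cdot 6 = 12$)
$k{\left(L \right)} = -24$ ($k{\left(L \right)} = - 3 \sqrt{4} \cdot 4 + 0 = \left(-3\right) 2 \cdot 4 + 0 = \left(-6\right) 4 + 0 = -24 + 0 = -24$)
$k{\left(\left(-1\right) \left(-3\right) \right)} B{\left(3 \right)} \left(-2\right) = \left(-24\right) 12 \left(-2\right) = \left(-288\right) \left(-2\right) = 576$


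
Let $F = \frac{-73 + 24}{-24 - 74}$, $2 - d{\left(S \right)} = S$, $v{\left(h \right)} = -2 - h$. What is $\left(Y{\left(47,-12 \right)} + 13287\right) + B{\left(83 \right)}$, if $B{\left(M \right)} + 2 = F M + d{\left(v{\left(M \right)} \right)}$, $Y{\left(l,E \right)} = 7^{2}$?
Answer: $\frac{26925}{2} \approx 13463.0$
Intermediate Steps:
$d{\left(S \right)} = 2 - S$
$Y{\left(l,E \right)} = 49$
$F = \frac{1}{2}$ ($F = - \frac{49}{-98} = \left(-49\right) \left(- \frac{1}{98}\right) = \frac{1}{2} \approx 0.5$)
$B{\left(M \right)} = 2 + \frac{3 M}{2}$ ($B{\left(M \right)} = -2 + \left(\frac{M}{2} - \left(-4 - M\right)\right) = -2 + \left(\frac{M}{2} + \left(2 + \left(2 + M\right)\right)\right) = -2 + \left(\frac{M}{2} + \left(4 + M\right)\right) = -2 + \left(4 + \frac{3 M}{2}\right) = 2 + \frac{3 M}{2}$)
$\left(Y{\left(47,-12 \right)} + 13287\right) + B{\left(83 \right)} = \left(49 + 13287\right) + \left(2 + \frac{3}{2} \cdot 83\right) = 13336 + \left(2 + \frac{249}{2}\right) = 13336 + \frac{253}{2} = \frac{26925}{2}$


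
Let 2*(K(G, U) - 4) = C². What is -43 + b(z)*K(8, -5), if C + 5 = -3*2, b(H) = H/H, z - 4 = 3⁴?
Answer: 43/2 ≈ 21.500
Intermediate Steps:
z = 85 (z = 4 + 3⁴ = 4 + 81 = 85)
b(H) = 1
C = -11 (C = -5 - 3*2 = -5 - 6 = -11)
K(G, U) = 129/2 (K(G, U) = 4 + (½)*(-11)² = 4 + (½)*121 = 4 + 121/2 = 129/2)
-43 + b(z)*K(8, -5) = -43 + 1*(129/2) = -43 + 129/2 = 43/2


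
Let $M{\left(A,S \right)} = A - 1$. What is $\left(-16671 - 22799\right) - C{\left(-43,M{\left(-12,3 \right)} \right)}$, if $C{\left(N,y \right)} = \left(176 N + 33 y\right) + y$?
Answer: $-31460$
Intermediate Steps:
$M{\left(A,S \right)} = -1 + A$
$C{\left(N,y \right)} = 34 y + 176 N$ ($C{\left(N,y \right)} = \left(33 y + 176 N\right) + y = 34 y + 176 N$)
$\left(-16671 - 22799\right) - C{\left(-43,M{\left(-12,3 \right)} \right)} = \left(-16671 - 22799\right) - \left(34 \left(-1 - 12\right) + 176 \left(-43\right)\right) = \left(-16671 - 22799\right) - \left(34 \left(-13\right) - 7568\right) = -39470 - \left(-442 - 7568\right) = -39470 - -8010 = -39470 + 8010 = -31460$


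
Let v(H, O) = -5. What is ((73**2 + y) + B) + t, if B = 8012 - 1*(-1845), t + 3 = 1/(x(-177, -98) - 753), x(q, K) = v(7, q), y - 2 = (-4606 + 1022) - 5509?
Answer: 4617735/758 ≈ 6092.0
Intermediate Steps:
y = -9091 (y = 2 + ((-4606 + 1022) - 5509) = 2 + (-3584 - 5509) = 2 - 9093 = -9091)
x(q, K) = -5
t = -2275/758 (t = -3 + 1/(-5 - 753) = -3 + 1/(-758) = -3 - 1/758 = -2275/758 ≈ -3.0013)
B = 9857 (B = 8012 + 1845 = 9857)
((73**2 + y) + B) + t = ((73**2 - 9091) + 9857) - 2275/758 = ((5329 - 9091) + 9857) - 2275/758 = (-3762 + 9857) - 2275/758 = 6095 - 2275/758 = 4617735/758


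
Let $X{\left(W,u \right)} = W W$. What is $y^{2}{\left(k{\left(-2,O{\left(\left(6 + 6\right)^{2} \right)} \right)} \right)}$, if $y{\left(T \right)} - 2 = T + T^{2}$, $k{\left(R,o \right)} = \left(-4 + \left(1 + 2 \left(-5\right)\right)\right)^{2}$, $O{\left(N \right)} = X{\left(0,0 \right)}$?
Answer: $825527824$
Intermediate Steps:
$X{\left(W,u \right)} = W^{2}$
$O{\left(N \right)} = 0$ ($O{\left(N \right)} = 0^{2} = 0$)
$k{\left(R,o \right)} = 169$ ($k{\left(R,o \right)} = \left(-4 + \left(1 - 10\right)\right)^{2} = \left(-4 - 9\right)^{2} = \left(-13\right)^{2} = 169$)
$y{\left(T \right)} = 2 + T + T^{2}$ ($y{\left(T \right)} = 2 + \left(T + T^{2}\right) = 2 + T + T^{2}$)
$y^{2}{\left(k{\left(-2,O{\left(\left(6 + 6\right)^{2} \right)} \right)} \right)} = \left(2 + 169 + 169^{2}\right)^{2} = \left(2 + 169 + 28561\right)^{2} = 28732^{2} = 825527824$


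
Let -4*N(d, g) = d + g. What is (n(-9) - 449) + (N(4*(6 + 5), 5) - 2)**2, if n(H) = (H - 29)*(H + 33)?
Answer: -18527/16 ≈ -1157.9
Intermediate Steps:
N(d, g) = -d/4 - g/4 (N(d, g) = -(d + g)/4 = -d/4 - g/4)
n(H) = (-29 + H)*(33 + H)
(n(-9) - 449) + (N(4*(6 + 5), 5) - 2)**2 = ((-957 + (-9)**2 + 4*(-9)) - 449) + ((-(6 + 5) - 1/4*5) - 2)**2 = ((-957 + 81 - 36) - 449) + ((-11 - 5/4) - 2)**2 = (-912 - 449) + ((-1/4*44 - 5/4) - 2)**2 = -1361 + ((-11 - 5/4) - 2)**2 = -1361 + (-49/4 - 2)**2 = -1361 + (-57/4)**2 = -1361 + 3249/16 = -18527/16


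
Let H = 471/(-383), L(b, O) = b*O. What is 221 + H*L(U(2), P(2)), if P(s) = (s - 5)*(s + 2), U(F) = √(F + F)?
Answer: 95947/383 ≈ 250.51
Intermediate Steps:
U(F) = √2*√F (U(F) = √(2*F) = √2*√F)
P(s) = (-5 + s)*(2 + s)
L(b, O) = O*b
H = -471/383 (H = 471*(-1/383) = -471/383 ≈ -1.2298)
221 + H*L(U(2), P(2)) = 221 - 471*(-10 + 2² - 3*2)*√2*√2/383 = 221 - 471*(-10 + 4 - 6)*2/383 = 221 - (-5652)*2/383 = 221 - 471/383*(-24) = 221 + 11304/383 = 95947/383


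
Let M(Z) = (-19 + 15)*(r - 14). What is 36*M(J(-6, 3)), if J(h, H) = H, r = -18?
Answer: 4608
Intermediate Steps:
M(Z) = 128 (M(Z) = (-19 + 15)*(-18 - 14) = -4*(-32) = 128)
36*M(J(-6, 3)) = 36*128 = 4608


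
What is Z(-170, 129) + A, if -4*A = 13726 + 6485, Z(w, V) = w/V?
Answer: -2607899/516 ≈ -5054.1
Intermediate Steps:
A = -20211/4 (A = -(13726 + 6485)/4 = -1/4*20211 = -20211/4 ≈ -5052.8)
Z(-170, 129) + A = -170/129 - 20211/4 = -2607899/516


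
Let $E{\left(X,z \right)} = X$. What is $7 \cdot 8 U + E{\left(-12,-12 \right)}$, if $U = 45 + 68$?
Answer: $6316$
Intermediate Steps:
$U = 113$
$7 \cdot 8 U + E{\left(-12,-12 \right)} = 7 \cdot 8 \cdot 113 - 12 = 56 \cdot 113 - 12 = 6328 - 12 = 6316$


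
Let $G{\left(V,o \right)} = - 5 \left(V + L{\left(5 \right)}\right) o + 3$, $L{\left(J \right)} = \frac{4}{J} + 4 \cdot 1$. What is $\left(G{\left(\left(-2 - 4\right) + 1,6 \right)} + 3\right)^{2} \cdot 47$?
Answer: $6768$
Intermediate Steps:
$L{\left(J \right)} = 4 + \frac{4}{J}$ ($L{\left(J \right)} = \frac{4}{J} + 4 = 4 + \frac{4}{J}$)
$G{\left(V,o \right)} = 3 + o \left(-24 - 5 V\right)$ ($G{\left(V,o \right)} = - 5 \left(V + \left(4 + \frac{4}{5}\right)\right) o + 3 = - 5 \left(V + \frac{24}{5}\right) o + 3 = - 5 \left(\frac{24}{5} + V\right) o + 3 = \left(-24 - 5 V\right) o + 3 = o \left(-24 - 5 V\right) + 3 = 3 + o \left(-24 - 5 V\right)$)
$\left(G{\left(\left(-2 - 4\right) + 1,6 \right)} + 3\right)^{2} \cdot 47 = \left(\left(3 - 144 - 5 \left(\left(-2 - 4\right) + 1\right) 6\right) + 3\right)^{2} \cdot 47 = \left(\left(3 - 144 - 5 \left(-6 + 1\right) 6\right) + 3\right)^{2} \cdot 47 = \left(\left(3 - 144 - \left(-25\right) 6\right) + 3\right)^{2} \cdot 47 = \left(\left(3 - 144 + 150\right) + 3\right)^{2} \cdot 47 = \left(9 + 3\right)^{2} \cdot 47 = 12^{2} \cdot 47 = 144 \cdot 47 = 6768$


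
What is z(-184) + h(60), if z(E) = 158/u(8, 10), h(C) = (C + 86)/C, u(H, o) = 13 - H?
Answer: 1021/30 ≈ 34.033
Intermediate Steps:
h(C) = (86 + C)/C
z(E) = 158/5 (z(E) = 158/(13 - 1*8) = 158/(13 - 8) = 158/5)
z(-184) + h(60) = 158/5 + (86 + 60)/60 = 158/5 + (1/60)*146 = 158/5 + 73/30 = 1021/30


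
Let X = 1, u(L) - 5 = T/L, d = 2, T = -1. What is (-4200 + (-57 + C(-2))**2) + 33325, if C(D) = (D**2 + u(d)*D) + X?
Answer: 32846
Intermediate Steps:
u(L) = 5 - 1/L
C(D) = 1 + D**2 + 9*D/2 (C(D) = (D**2 + (5 - 1/2)*D) + 1 = (D**2 + 9*D/2) + 1 = 1 + D**2 + 9*D/2)
(-4200 + (-57 + C(-2))**2) + 33325 = (-4200 + (-57 + (1 + (-2)**2 + (9/2)*(-2)))**2) + 33325 = (-4200 + (-57 + (1 + 4 - 9))**2) + 33325 = (-4200 + (-57 - 4)**2) + 33325 = (-4200 + (-61)**2) + 33325 = (-4200 + 3721) + 33325 = -479 + 33325 = 32846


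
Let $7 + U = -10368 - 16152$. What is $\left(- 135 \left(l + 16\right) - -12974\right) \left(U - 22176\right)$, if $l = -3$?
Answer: $-546398957$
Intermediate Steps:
$U = -26527$ ($U = -7 - 26520 = -26527$)
$\left(- 135 \left(l + 16\right) - -12974\right) \left(U - 22176\right) = \left(- 135 \left(-3 + 16\right) - -12974\right) \left(-26527 - 22176\right) = \left(\left(-135\right) 13 + 12974\right) \left(-48703\right) = \left(-1755 + 12974\right) \left(-48703\right) = 11219 \left(-48703\right) = -546398957$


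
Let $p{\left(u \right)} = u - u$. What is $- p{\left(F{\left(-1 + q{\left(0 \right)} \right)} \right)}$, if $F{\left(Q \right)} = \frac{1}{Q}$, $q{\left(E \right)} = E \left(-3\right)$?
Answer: $0$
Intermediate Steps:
$q{\left(E \right)} = - 3 E$
$p{\left(u \right)} = 0$
$- p{\left(F{\left(-1 + q{\left(0 \right)} \right)} \right)} = \left(-1\right) 0 = 0$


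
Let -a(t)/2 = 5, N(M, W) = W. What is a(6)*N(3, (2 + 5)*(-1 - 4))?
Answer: 350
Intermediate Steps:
a(t) = -10 (a(t) = -2*5 = -10)
a(6)*N(3, (2 + 5)*(-1 - 4)) = -10*(2 + 5)*(-1 - 4) = -70*(-5) = -10*(-35) = 350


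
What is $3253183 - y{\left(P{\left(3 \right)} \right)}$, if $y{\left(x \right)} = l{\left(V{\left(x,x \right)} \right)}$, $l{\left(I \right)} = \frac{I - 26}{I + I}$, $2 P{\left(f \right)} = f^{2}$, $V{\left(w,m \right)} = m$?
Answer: $\frac{58557337}{18} \approx 3.2532 \cdot 10^{6}$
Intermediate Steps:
$P{\left(f \right)} = \frac{f^{2}}{2}$
$l{\left(I \right)} = \frac{-26 + I}{2 I}$
$y{\left(x \right)} = \frac{-26 + x}{2 x}$
$3253183 - y{\left(P{\left(3 \right)} \right)} = 3253183 - \frac{-26 + \frac{3^{2}}{2}}{2 \frac{3^{2}}{2}} = 3253183 - \frac{-26 + \frac{1}{2} \cdot 9}{2 \cdot \frac{1}{2} \cdot 9} = 3253183 - \frac{-26 + \frac{9}{2}}{2 \cdot \frac{9}{2}} = 3253183 - \frac{1}{2} \cdot \frac{2}{9} \left(- \frac{43}{2}\right) = 3253183 - - \frac{43}{18} = 3253183 + \frac{43}{18} = \frac{58557337}{18}$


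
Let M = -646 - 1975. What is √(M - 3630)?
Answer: I*√6251 ≈ 79.063*I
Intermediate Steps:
M = -2621
√(M - 3630) = √(-2621 - 3630) = √(-6251) = I*√6251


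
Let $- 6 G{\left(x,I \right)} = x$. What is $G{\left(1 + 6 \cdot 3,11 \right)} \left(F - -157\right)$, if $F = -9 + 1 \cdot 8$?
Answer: $-494$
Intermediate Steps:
$G{\left(x,I \right)} = - \frac{x}{6}$
$F = -1$ ($F = -9 + 8 = -1$)
$G{\left(1 + 6 \cdot 3,11 \right)} \left(F - -157\right) = - \frac{1 + 6 \cdot 3}{6} \left(-1 - -157\right) = - \frac{1 + 18}{6} \left(-1 + 157\right) = \left(- \frac{1}{6}\right) 19 \cdot 156 = \left(- \frac{19}{6}\right) 156 = -494$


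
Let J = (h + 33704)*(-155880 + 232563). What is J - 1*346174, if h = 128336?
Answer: 12425367146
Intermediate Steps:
J = 12425713320 (J = (128336 + 33704)*(-155880 + 232563) = 162040*76683 = 12425713320)
J - 1*346174 = 12425713320 - 1*346174 = 12425713320 - 346174 = 12425367146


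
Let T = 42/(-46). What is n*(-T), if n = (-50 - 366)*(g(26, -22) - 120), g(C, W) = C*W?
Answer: 6045312/23 ≈ 2.6284e+5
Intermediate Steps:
T = -21/23 (T = 42*(-1/46) = -21/23 ≈ -0.91304)
n = 287872 (n = (-50 - 366)*(26*(-22) - 120) = -416*(-572 - 120) = -416*(-692) = 287872)
n*(-T) = 287872*(-1*(-21/23)) = 287872*(21/23) = 6045312/23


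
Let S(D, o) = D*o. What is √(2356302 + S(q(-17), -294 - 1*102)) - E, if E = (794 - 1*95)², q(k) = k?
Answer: -488601 + √2363034 ≈ -4.8706e+5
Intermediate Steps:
E = 488601 (E = (794 - 95)² = 699² = 488601)
√(2356302 + S(q(-17), -294 - 1*102)) - E = √(2356302 - 17*(-294 - 1*102)) - 1*488601 = √(2356302 - 17*(-294 - 102)) - 488601 = √(2356302 - 17*(-396)) - 488601 = √(2356302 + 6732) - 488601 = √2363034 - 488601 = -488601 + √2363034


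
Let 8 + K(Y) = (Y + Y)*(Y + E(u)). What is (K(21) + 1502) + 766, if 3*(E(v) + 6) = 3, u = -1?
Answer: 2932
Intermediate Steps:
E(v) = -5 (E(v) = -6 + (⅓)*3 = -6 + 1 = -5)
K(Y) = -8 + 2*Y*(-5 + Y) (K(Y) = -8 + (Y + Y)*(Y - 5) = -8 + (2*Y)*(-5 + Y) = -8 + 2*Y*(-5 + Y))
(K(21) + 1502) + 766 = ((-8 - 10*21 + 2*21²) + 1502) + 766 = ((-8 - 210 + 2*441) + 1502) + 766 = ((-8 - 210 + 882) + 1502) + 766 = (664 + 1502) + 766 = 2166 + 766 = 2932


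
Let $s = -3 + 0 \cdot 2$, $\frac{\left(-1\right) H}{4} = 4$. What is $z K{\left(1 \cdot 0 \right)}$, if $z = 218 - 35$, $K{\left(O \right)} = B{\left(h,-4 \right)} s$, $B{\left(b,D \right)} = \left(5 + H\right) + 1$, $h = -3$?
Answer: $5490$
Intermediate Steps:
$H = -16$ ($H = \left(-4\right) 4 = -16$)
$s = -3$ ($s = -3 + 0 = -3$)
$B{\left(b,D \right)} = -10$ ($B{\left(b,D \right)} = \left(5 - 16\right) + 1 = -11 + 1 = -10$)
$K{\left(O \right)} = 30$ ($K{\left(O \right)} = \left(-10\right) \left(-3\right) = 30$)
$z = 183$ ($z = 218 - 35 = 183$)
$z K{\left(1 \cdot 0 \right)} = 183 \cdot 30 = 5490$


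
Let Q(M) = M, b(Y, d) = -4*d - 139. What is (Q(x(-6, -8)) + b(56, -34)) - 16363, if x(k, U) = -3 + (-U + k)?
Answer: -16367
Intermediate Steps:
x(k, U) = -3 + k - U (x(k, U) = -3 + (k - U) = -3 + k - U)
b(Y, d) = -139 - 4*d
(Q(x(-6, -8)) + b(56, -34)) - 16363 = ((-3 - 6 - 1*(-8)) + (-139 - 4*(-34))) - 16363 = ((-3 - 6 + 8) + (-139 + 136)) - 16363 = (-1 - 3) - 16363 = -4 - 16363 = -16367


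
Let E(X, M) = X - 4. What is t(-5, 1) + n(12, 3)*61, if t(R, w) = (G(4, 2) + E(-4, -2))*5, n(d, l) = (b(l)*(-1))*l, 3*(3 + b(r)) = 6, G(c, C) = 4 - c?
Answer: 143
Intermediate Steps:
b(r) = -1 (b(r) = -3 + (⅓)*6 = -3 + 2 = -1)
E(X, M) = -4 + X
n(d, l) = l (n(d, l) = (-1*(-1))*l = 1*l = l)
t(R, w) = -40 (t(R, w) = ((4 - 1*4) + (-4 - 4))*5 = ((4 - 4) - 8)*5 = (0 - 8)*5 = -8*5 = -40)
t(-5, 1) + n(12, 3)*61 = -40 + 3*61 = -40 + 183 = 143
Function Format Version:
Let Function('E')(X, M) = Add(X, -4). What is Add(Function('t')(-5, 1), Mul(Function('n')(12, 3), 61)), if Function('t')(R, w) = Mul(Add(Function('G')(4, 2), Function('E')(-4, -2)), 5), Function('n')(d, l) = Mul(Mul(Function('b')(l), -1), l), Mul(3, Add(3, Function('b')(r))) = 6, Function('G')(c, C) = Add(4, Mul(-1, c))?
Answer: 143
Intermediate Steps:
Function('b')(r) = -1 (Function('b')(r) = Add(-3, Mul(Rational(1, 3), 6)) = Add(-3, 2) = -1)
Function('E')(X, M) = Add(-4, X)
Function('n')(d, l) = l (Function('n')(d, l) = Mul(Mul(-1, -1), l) = Mul(1, l) = l)
Function('t')(R, w) = -40 (Function('t')(R, w) = Mul(Add(Add(4, Mul(-1, 4)), Add(-4, -4)), 5) = Mul(Add(Add(4, -4), -8), 5) = Mul(Add(0, -8), 5) = Mul(-8, 5) = -40)
Add(Function('t')(-5, 1), Mul(Function('n')(12, 3), 61)) = Add(-40, Mul(3, 61)) = Add(-40, 183) = 143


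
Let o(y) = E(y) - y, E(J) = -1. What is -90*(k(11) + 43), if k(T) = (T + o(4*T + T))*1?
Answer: 180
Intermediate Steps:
o(y) = -1 - y
k(T) = -1 - 4*T (k(T) = (T + (-1 - (4*T + T)))*1 = (T + (-1 - 5*T))*1 = (-1 - 4*T)*1 = -1 - 4*T)
-90*(k(11) + 43) = -90*((-1 - 4*11) + 43) = -90*((-1 - 44) + 43) = -90*(-45 + 43) = -90*(-2) = 180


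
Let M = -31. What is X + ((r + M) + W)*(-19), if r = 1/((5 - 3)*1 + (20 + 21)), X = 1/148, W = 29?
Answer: 239063/6364 ≈ 37.565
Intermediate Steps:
X = 1/148 ≈ 0.0067568
r = 1/43 (r = 1/(2*1 + 41) = 1/(2 + 41) = 1/43 ≈ 0.023256)
X + ((r + M) + W)*(-19) = 1/148 + ((1/43 - 31) + 29)*(-19) = 1/148 + (-1332/43 + 29)*(-19) = 1/148 - 85/43*(-19) = 1/148 + 1615/43 = 239063/6364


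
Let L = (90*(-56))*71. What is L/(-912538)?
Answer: 178920/456269 ≈ 0.39214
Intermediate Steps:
L = -357840 (L = -5040*71 = -357840)
L/(-912538) = -357840/(-912538) = -357840*(-1/912538) = 178920/456269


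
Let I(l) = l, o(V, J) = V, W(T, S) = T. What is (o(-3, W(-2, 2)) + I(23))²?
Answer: 400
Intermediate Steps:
(o(-3, W(-2, 2)) + I(23))² = (-3 + 23)² = 20² = 400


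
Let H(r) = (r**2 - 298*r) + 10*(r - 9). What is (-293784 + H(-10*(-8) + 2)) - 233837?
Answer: -544603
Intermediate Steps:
H(r) = -90 + r**2 - 288*r (H(r) = (r**2 - 298*r) + 10*(-9 + r) = (r**2 - 298*r) + (-90 + 10*r) = -90 + r**2 - 288*r)
(-293784 + H(-10*(-8) + 2)) - 233837 = (-293784 + (-90 + (-10*(-8) + 2)**2 - 288*(-10*(-8) + 2))) - 233837 = (-293784 + (-90 + (80 + 2)**2 - 288*(80 + 2))) - 233837 = (-293784 + (-90 + 82**2 - 288*82)) - 233837 = (-293784 + (-90 + 6724 - 23616)) - 233837 = (-293784 - 16982) - 233837 = -310766 - 233837 = -544603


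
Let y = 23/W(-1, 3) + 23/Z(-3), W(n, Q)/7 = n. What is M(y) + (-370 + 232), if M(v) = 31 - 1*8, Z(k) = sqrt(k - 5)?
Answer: -115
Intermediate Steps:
W(n, Q) = 7*n
Z(k) = sqrt(-5 + k)
y = -23/7 - 23*I*sqrt(2)/4 (y = 23/((7*(-1))) + 23/(sqrt(-5 - 3)) = 23/(-7) + 23/(sqrt(-8)) = 23*(-1/7) + 23/((2*I*sqrt(2))) = -23/7 + 23*(-I*sqrt(2)/4) = -23/7 - 23*I*sqrt(2)/4 ≈ -3.2857 - 8.1317*I)
M(v) = 23 (M(v) = 31 - 8 = 23)
M(y) + (-370 + 232) = 23 + (-370 + 232) = 23 - 138 = -115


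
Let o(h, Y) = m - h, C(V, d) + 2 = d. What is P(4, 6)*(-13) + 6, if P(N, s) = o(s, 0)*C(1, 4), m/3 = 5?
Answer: -228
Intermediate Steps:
m = 15 (m = 3*5 = 15)
C(V, d) = -2 + d
o(h, Y) = 15 - h
P(N, s) = 30 - 2*s (P(N, s) = (15 - s)*(-2 + 4) = (15 - s)*2 = 30 - 2*s)
P(4, 6)*(-13) + 6 = (30 - 2*6)*(-13) + 6 = (30 - 12)*(-13) + 6 = 18*(-13) + 6 = -234 + 6 = -228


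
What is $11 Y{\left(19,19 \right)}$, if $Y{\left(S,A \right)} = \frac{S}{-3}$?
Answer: $- \frac{209}{3} \approx -69.667$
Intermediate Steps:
$Y{\left(S,A \right)} = - \frac{S}{3}$ ($Y{\left(S,A \right)} = S \left(- \frac{1}{3}\right) = - \frac{S}{3}$)
$11 Y{\left(19,19 \right)} = 11 \left(\left(- \frac{1}{3}\right) 19\right) = 11 \left(- \frac{19}{3}\right) = - \frac{209}{3}$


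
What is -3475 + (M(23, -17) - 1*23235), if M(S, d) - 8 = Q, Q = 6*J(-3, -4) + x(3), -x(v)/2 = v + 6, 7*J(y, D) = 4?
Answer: -187016/7 ≈ -26717.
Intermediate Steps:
J(y, D) = 4/7 (J(y, D) = (1/7)*4 = 4/7)
x(v) = -12 - 2*v (x(v) = -2*(v + 6) = -2*(6 + v) = -12 - 2*v)
Q = -102/7 (Q = 6*(4/7) + (-12 - 2*3) = 24/7 + (-12 - 6) = 24/7 - 18 = -102/7 ≈ -14.571)
M(S, d) = -46/7 (M(S, d) = 8 - 102/7 = -46/7)
-3475 + (M(23, -17) - 1*23235) = -3475 + (-46/7 - 1*23235) = -3475 + (-46/7 - 23235) = -3475 - 162691/7 = -187016/7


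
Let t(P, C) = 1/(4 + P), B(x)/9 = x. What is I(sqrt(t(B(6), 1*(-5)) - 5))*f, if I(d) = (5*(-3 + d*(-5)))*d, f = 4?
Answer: 14450/29 - 510*I*sqrt(58)/29 ≈ 498.28 - 133.93*I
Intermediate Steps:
B(x) = 9*x
I(d) = d*(-15 - 25*d) (I(d) = (5*(-3 - 5*d))*d = (-15 - 25*d)*d = d*(-15 - 25*d))
I(sqrt(t(B(6), 1*(-5)) - 5))*f = -5*sqrt(1/(4 + 9*6) - 5)*(3 + 5*sqrt(1/(4 + 9*6) - 5))*4 = -5*sqrt(1/(4 + 54) - 5)*(3 + 5*sqrt(1/(4 + 54) - 5))*4 = -5*sqrt(1/58 - 5)*(3 + 5*sqrt(1/58 - 5))*4 = -5*sqrt(-289/58)*(3 + 5*sqrt(-289/58))*4 = -5*17*I*sqrt(58)/58*(3 + 5*(17*I*sqrt(58)/58))*4 = -5*17*I*sqrt(58)/58*(3 + 85*I*sqrt(58)/58)*4 = -85*I*sqrt(58)*(3 + 85*I*sqrt(58)/58)/58*4 = -170*I*sqrt(58)*(3 + 85*I*sqrt(58)/58)/29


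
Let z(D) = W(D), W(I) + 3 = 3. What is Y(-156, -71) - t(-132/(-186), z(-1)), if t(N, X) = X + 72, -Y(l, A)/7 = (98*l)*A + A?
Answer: -7597711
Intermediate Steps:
W(I) = 0 (W(I) = -3 + 3 = 0)
Y(l, A) = -7*A - 686*A*l (Y(l, A) = -7*((98*l)*A + A) = -7*(98*A*l + A) = -7*(A + 98*A*l) = -7*A - 686*A*l)
z(D) = 0
t(N, X) = 72 + X
Y(-156, -71) - t(-132/(-186), z(-1)) = -7*(-71)*(1 + 98*(-156)) - (72 + 0) = -7*(-71)*(1 - 15288) - 1*72 = -7*(-71)*(-15287) - 72 = -7597639 - 72 = -7597711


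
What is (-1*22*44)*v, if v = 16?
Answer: -15488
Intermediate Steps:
(-1*22*44)*v = (-1*22*44)*16 = -22*44*16 = -968*16 = -15488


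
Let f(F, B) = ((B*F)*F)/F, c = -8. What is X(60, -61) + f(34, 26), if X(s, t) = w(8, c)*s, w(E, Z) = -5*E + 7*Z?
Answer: -4876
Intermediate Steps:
f(F, B) = B*F (f(F, B) = (B*F²)/F = B*F)
X(s, t) = -96*s (X(s, t) = (-5*8 + 7*(-8))*s = (-40 - 56)*s = -96*s)
X(60, -61) + f(34, 26) = -96*60 + 26*34 = -5760 + 884 = -4876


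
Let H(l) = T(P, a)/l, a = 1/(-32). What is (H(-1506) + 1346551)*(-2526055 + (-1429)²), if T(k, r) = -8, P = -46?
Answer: -163589134109566/251 ≈ -6.5175e+11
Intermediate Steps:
a = -1/32 ≈ -0.031250
H(l) = -8/l
(H(-1506) + 1346551)*(-2526055 + (-1429)²) = (-8/(-1506) + 1346551)*(-2526055 + (-1429)²) = (-8*(-1/1506) + 1346551)*(-2526055 + 2042041) = (4/753 + 1346551)*(-484014) = (1013952907/753)*(-484014) = -163589134109566/251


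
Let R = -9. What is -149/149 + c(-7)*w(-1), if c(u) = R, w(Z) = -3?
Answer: 26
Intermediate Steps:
c(u) = -9
-149/149 + c(-7)*w(-1) = -149/149 - 9*(-3) = -149*1/149 + 27 = -1 + 27 = 26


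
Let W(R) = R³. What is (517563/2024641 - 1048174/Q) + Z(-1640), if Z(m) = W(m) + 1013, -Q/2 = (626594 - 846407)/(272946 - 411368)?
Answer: -1962909828674873421878/445042412133 ≈ -4.4106e+9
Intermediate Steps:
Q = -219813/69211 (Q = -2*(626594 - 846407)/(272946 - 411368) = -(-439626)/(-138422) = -(-439626)*(-1)/138422 = -2*219813/138422 = -219813/69211 ≈ -3.1760)
Z(m) = 1013 + m³ (Z(m) = m³ + 1013 = 1013 + m³)
(517563/2024641 - 1048174/Q) + Z(-1640) = (517563/2024641 - 1048174/(-219813/69211)) + (1013 + (-1640)³) = (517563*(1/2024641) - 1048174*(-69211/219813)) + (1013 - 4410944000) = (517563/2024641 + 72545170714/219813) - 4410942987 = 146878040746639393/445042412133 - 4410942987 = -1962909828674873421878/445042412133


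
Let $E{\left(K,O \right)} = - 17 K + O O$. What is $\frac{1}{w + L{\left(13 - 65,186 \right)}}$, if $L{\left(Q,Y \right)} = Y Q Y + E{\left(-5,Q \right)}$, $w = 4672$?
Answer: $- \frac{1}{1791531} \approx -5.5818 \cdot 10^{-7}$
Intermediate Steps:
$E{\left(K,O \right)} = O^{2} - 17 K$ ($E{\left(K,O \right)} = - 17 K + O^{2} = O^{2} - 17 K$)
$L{\left(Q,Y \right)} = 85 + Q^{2} + Q Y^{2}$ ($L{\left(Q,Y \right)} = Y Q Y + \left(Q^{2} - -85\right) = Q Y Y + \left(Q^{2} + 85\right) = Q Y^{2} + \left(85 + Q^{2}\right) = 85 + Q^{2} + Q Y^{2}$)
$\frac{1}{w + L{\left(13 - 65,186 \right)}} = \frac{1}{4672 + \left(85 + \left(13 - 65\right)^{2} + \left(13 - 65\right) 186^{2}\right)} = \frac{1}{4672 + \left(85 + \left(-52\right)^{2} - 1798992\right)} = \frac{1}{4672 + \left(85 + 2704 - 1798992\right)} = \frac{1}{4672 - 1796203} = \frac{1}{-1791531} = - \frac{1}{1791531}$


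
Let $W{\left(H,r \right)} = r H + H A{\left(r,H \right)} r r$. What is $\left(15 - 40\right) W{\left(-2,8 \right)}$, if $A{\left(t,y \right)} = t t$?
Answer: $205200$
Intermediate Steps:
$A{\left(t,y \right)} = t^{2}$
$W{\left(H,r \right)} = H r + H r^{4}$ ($W{\left(H,r \right)} = r H + H r^{2} r r = H r + H r^{3} r = H r + H r^{4}$)
$\left(15 - 40\right) W{\left(-2,8 \right)} = \left(15 - 40\right) \left(\left(-2\right) 8 \left(1 + 8^{3}\right)\right) = - 25 \left(\left(-2\right) 8 \left(1 + 512\right)\right) = - 25 \left(\left(-2\right) 8 \cdot 513\right) = \left(-25\right) \left(-8208\right) = 205200$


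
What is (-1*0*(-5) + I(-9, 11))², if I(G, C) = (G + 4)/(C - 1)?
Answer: ¼ ≈ 0.25000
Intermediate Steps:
I(G, C) = (4 + G)/(-1 + C)
(-1*0*(-5) + I(-9, 11))² = (-1*0*(-5) + (4 - 9)/(-1 + 11))² = (0*(-5) - 5/10)² = (0 + (⅒)*(-5))² = (0 - ½)² = (-½)² = ¼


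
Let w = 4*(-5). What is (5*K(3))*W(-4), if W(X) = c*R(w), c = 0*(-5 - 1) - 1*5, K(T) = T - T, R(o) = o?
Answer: 0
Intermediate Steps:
w = -20
K(T) = 0
c = -5 (c = 0*(-6) - 5 = 0 - 5 = -5)
W(X) = 100 (W(X) = -5*(-20) = 100)
(5*K(3))*W(-4) = (5*0)*100 = 0*100 = 0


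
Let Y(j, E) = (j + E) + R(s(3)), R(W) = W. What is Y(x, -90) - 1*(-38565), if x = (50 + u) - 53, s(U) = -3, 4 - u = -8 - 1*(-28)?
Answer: 38453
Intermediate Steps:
u = -16 (u = 4 - (-8 - 1*(-28)) = 4 - (-8 + 28) = 4 - 1*20 = 4 - 20 = -16)
x = -19 (x = (50 - 16) - 53 = 34 - 53 = -19)
Y(j, E) = -3 + E + j (Y(j, E) = (j + E) - 3 = (E + j) - 3 = -3 + E + j)
Y(x, -90) - 1*(-38565) = (-3 - 90 - 19) - 1*(-38565) = -112 + 38565 = 38453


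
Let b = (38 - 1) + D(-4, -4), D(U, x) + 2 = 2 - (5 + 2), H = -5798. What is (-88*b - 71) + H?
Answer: -8509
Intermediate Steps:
D(U, x) = -7 (D(U, x) = -2 + (2 - (5 + 2)) = -2 + (2 - 1*7) = -2 + (2 - 7) = -2 - 5 = -7)
b = 30 (b = (38 - 1) - 7 = 37 - 7 = 30)
(-88*b - 71) + H = (-88*30 - 71) - 5798 = (-2640 - 71) - 5798 = -2711 - 5798 = -8509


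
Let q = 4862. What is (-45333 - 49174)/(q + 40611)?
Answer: -94507/45473 ≈ -2.0783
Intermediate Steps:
(-45333 - 49174)/(q + 40611) = (-45333 - 49174)/(4862 + 40611) = -94507/45473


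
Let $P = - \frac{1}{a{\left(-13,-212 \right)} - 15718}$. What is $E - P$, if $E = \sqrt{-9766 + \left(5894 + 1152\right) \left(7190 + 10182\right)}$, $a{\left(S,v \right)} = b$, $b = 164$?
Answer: $- \frac{1}{15554} + \sqrt{122393346} \approx 11063.0$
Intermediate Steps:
$a{\left(S,v \right)} = 164$
$P = \frac{1}{15554}$ ($P = - \frac{1}{164 - 15718} = - \frac{1}{-15554} = \left(-1\right) \left(- \frac{1}{15554}\right) = \frac{1}{15554} \approx 6.4292 \cdot 10^{-5}$)
$E = \sqrt{122393346}$ ($E = \sqrt{-9766 + 7046 \cdot 17372} = \sqrt{-9766 + 122403112} = \sqrt{122393346} \approx 11063.0$)
$E - P = \sqrt{122393346} - \frac{1}{15554} = - \frac{1}{15554} + \sqrt{122393346}$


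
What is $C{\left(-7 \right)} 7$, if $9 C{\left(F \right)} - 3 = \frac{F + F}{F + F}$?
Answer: $\frac{28}{9} \approx 3.1111$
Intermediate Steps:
$C{\left(F \right)} = \frac{4}{9}$ ($C{\left(F \right)} = \frac{1}{3} + \frac{\left(F + F\right) \frac{1}{F + F}}{9} = \frac{1}{3} + \frac{2 F \frac{1}{2 F}}{9} = \frac{1}{3} + \frac{1}{9} \cdot 1 = \frac{1}{3} + \frac{1}{9} = \frac{4}{9}$)
$C{\left(-7 \right)} 7 = \frac{4}{9} \cdot 7 = \frac{28}{9}$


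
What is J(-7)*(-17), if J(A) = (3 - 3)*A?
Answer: 0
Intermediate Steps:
J(A) = 0 (J(A) = 0*A = 0)
J(-7)*(-17) = 0*(-17) = 0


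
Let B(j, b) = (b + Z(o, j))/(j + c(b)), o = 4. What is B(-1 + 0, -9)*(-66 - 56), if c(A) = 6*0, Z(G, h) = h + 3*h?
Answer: -1586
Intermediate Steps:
Z(G, h) = 4*h
c(A) = 0
B(j, b) = (b + 4*j)/j (B(j, b) = (b + 4*j)/(j + 0) = (b + 4*j)/j)
B(-1 + 0, -9)*(-66 - 56) = (4 - 9/(-1 + 0))*(-66 - 56) = (4 - 9/(-1))*(-122) = (4 - 9*(-1))*(-122) = (4 + 9)*(-122) = 13*(-122) = -1586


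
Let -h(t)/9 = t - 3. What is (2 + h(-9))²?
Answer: 12100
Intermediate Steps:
h(t) = 27 - 9*t (h(t) = -9*(t - 3) = -9*(-3 + t) = 27 - 9*t)
(2 + h(-9))² = (2 + (27 - 9*(-9)))² = (2 + (27 + 81))² = (2 + 108)² = 110² = 12100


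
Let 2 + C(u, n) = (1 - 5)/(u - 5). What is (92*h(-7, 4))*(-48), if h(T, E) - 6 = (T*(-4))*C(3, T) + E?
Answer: -44160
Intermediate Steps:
C(u, n) = -2 - 4/(-5 + u) (C(u, n) = -2 + (1 - 5)/(u - 5) = -2 - 4/(-5 + u))
h(T, E) = 6 + E (h(T, E) = 6 + ((T*(-4))*(2*(3 - 1*3)/(-5 + 3)) + E) = 6 + ((-4*T)*(2*(3 - 3)/(-2)) + E) = 6 + ((-4*T)*(2*(-½)*0) + E) = 6 + (-4*T*0 + E) = 6 + (0 + E) = 6 + E)
(92*h(-7, 4))*(-48) = (92*(6 + 4))*(-48) = (92*10)*(-48) = 920*(-48) = -44160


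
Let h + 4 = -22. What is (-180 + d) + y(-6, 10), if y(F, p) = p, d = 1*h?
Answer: -196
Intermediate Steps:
h = -26 (h = -4 - 22 = -26)
d = -26 (d = 1*(-26) = -26)
(-180 + d) + y(-6, 10) = (-180 - 26) + 10 = -206 + 10 = -196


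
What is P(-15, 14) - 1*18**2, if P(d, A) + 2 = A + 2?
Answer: -310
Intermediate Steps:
P(d, A) = A (P(d, A) = -2 + (A + 2) = -2 + (2 + A) = A)
P(-15, 14) - 1*18**2 = 14 - 1*18**2 = 14 - 1*324 = 14 - 324 = -310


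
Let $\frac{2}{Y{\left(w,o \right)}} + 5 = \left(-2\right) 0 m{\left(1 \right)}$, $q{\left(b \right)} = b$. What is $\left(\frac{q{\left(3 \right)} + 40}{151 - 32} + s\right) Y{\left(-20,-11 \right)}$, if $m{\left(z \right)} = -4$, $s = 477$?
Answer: $- \frac{113612}{595} \approx -190.94$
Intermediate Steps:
$Y{\left(w,o \right)} = - \frac{2}{5}$ ($Y{\left(w,o \right)} = \frac{2}{-5 + \left(-2\right) 0 \left(-4\right)} = \frac{2}{-5 + 0 \left(-4\right)} = \frac{2}{-5 + 0} = \frac{2}{-5} = 2 \left(- \frac{1}{5}\right) = - \frac{2}{5}$)
$\left(\frac{q{\left(3 \right)} + 40}{151 - 32} + s\right) Y{\left(-20,-11 \right)} = \left(\frac{3 + 40}{151 - 32} + 477\right) \left(- \frac{2}{5}\right) = \left(\frac{43}{119} + 477\right) \left(- \frac{2}{5}\right) = \frac{56806}{119} \left(- \frac{2}{5}\right) = - \frac{113612}{595}$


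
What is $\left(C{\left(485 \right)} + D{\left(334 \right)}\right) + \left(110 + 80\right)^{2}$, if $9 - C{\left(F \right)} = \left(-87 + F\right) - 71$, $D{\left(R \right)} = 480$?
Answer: $36262$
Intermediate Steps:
$C{\left(F \right)} = 167 - F$ ($C{\left(F \right)} = 9 - \left(\left(-87 + F\right) - 71\right) = 9 - \left(-158 + F\right) = 167 - F$)
$\left(C{\left(485 \right)} + D{\left(334 \right)}\right) + \left(110 + 80\right)^{2} = \left(\left(167 - 485\right) + 480\right) + \left(110 + 80\right)^{2} = \left(\left(167 - 485\right) + 480\right) + 190^{2} = \left(-318 + 480\right) + 36100 = 162 + 36100 = 36262$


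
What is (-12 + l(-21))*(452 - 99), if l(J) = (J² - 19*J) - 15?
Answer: 286989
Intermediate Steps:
l(J) = -15 + J² - 19*J
(-12 + l(-21))*(452 - 99) = (-12 + (-15 + (-21)² - 19*(-21)))*(452 - 99) = (-12 + (-15 + 441 + 399))*353 = (-12 + 825)*353 = 813*353 = 286989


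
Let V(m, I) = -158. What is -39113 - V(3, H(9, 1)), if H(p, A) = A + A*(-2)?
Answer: -38955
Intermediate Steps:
H(p, A) = -A (H(p, A) = A - 2*A = -A)
-39113 - V(3, H(9, 1)) = -39113 - 1*(-158) = -39113 + 158 = -38955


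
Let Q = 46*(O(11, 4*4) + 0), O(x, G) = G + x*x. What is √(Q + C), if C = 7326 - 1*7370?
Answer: √6258 ≈ 79.108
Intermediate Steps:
O(x, G) = G + x²
Q = 6302 (Q = 46*((4*4 + 11²) + 0) = 46*((16 + 121) + 0) = 46*(137 + 0) = 46*137 = 6302)
C = -44 (C = 7326 - 7370 = -44)
√(Q + C) = √(6302 - 44) = √6258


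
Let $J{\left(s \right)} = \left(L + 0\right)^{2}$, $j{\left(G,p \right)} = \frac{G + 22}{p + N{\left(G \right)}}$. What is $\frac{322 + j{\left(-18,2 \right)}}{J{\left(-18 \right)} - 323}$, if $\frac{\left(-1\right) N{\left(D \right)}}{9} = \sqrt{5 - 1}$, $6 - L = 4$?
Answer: $- \frac{117}{116} \approx -1.0086$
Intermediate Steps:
$L = 2$ ($L = 6 - 4 = 2$)
$N{\left(D \right)} = -18$ ($N{\left(D \right)} = - 9 \sqrt{5 - 1} = - 9 \sqrt{4} = \left(-9\right) 2 = -18$)
$j{\left(G,p \right)} = \frac{22 + G}{-18 + p}$ ($j{\left(G,p \right)} = \frac{G + 22}{p - 18} = \frac{22 + G}{-18 + p}$)
$J{\left(s \right)} = 4$ ($J{\left(s \right)} = \left(2 + 0\right)^{2} = 2^{2} = 4$)
$\frac{322 + j{\left(-18,2 \right)}}{J{\left(-18 \right)} - 323} = \frac{322 + \frac{22 - 18}{-18 + 2}}{4 - 323} = \frac{322 + \frac{1}{-16} \cdot 4}{-319} = \left(322 - \frac{1}{4}\right) \left(- \frac{1}{319}\right) = \frac{1287}{4} \left(- \frac{1}{319}\right) = - \frac{117}{116}$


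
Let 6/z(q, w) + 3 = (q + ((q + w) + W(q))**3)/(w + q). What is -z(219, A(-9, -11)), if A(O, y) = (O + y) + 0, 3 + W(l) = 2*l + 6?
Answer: -597/131071811 ≈ -4.5548e-6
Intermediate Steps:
W(l) = 3 + 2*l (W(l) = -3 + (2*l + 6) = -3 + (6 + 2*l) = 3 + 2*l)
A(O, y) = O + y
z(q, w) = 6/(-3 + (q + (3 + w + 3*q)**3)/(q + w)) (z(q, w) = 6/(-3 + (q + ((q + w) + (3 + 2*q))**3)/(w + q)) = 6/(-3 + (q + (3 + w + 3*q)**3)/(q + w)))
-z(219, A(-9, -11)) = -6*(-1*219 - (-9 - 11))/(-(3 + (-9 - 11) + 3*219)**3 + 2*219 + 3*(-9 - 11)) = -6*(-219 - 1*(-20))/(-(3 - 20 + 657)**3 + 438 + 3*(-20)) = -6*(-219 + 20)/(-1*640**3 + 438 - 60) = -6*(-199)/(-1*262144000 + 438 - 60) = -6*(-199)/(-262144000 + 438 - 60) = -6*(-199)/(-262143622) = -6*(-1)*(-199)/262143622 = -1*597/131071811 = -597/131071811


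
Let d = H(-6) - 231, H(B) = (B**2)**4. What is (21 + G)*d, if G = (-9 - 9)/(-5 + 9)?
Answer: 55419705/2 ≈ 2.7710e+7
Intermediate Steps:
G = -9/2 (G = -18/4 = -18*1/4 = -9/2 ≈ -4.5000)
H(B) = B**8
d = 1679385 (d = (-6)**8 - 231 = 1679616 - 231 = 1679385)
(21 + G)*d = (21 - 9/2)*1679385 = (33/2)*1679385 = 55419705/2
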